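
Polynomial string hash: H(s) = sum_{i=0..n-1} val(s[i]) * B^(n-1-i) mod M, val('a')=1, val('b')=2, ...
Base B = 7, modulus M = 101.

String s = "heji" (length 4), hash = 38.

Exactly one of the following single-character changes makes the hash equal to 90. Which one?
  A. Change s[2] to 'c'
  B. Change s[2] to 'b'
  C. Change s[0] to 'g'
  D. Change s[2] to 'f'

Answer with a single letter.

Option A: s[2]='j'->'c', delta=(3-10)*7^1 mod 101 = 52, hash=38+52 mod 101 = 90 <-- target
Option B: s[2]='j'->'b', delta=(2-10)*7^1 mod 101 = 45, hash=38+45 mod 101 = 83
Option C: s[0]='h'->'g', delta=(7-8)*7^3 mod 101 = 61, hash=38+61 mod 101 = 99
Option D: s[2]='j'->'f', delta=(6-10)*7^1 mod 101 = 73, hash=38+73 mod 101 = 10

Answer: A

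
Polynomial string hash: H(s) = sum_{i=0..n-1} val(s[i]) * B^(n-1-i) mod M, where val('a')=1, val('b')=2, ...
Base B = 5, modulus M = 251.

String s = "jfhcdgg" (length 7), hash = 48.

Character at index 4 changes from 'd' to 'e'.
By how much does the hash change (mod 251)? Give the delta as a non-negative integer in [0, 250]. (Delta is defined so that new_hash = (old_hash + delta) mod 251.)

Delta formula: (val(new) - val(old)) * B^(n-1-k) mod M
  val('e') - val('d') = 5 - 4 = 1
  B^(n-1-k) = 5^2 mod 251 = 25
  Delta = 1 * 25 mod 251 = 25

Answer: 25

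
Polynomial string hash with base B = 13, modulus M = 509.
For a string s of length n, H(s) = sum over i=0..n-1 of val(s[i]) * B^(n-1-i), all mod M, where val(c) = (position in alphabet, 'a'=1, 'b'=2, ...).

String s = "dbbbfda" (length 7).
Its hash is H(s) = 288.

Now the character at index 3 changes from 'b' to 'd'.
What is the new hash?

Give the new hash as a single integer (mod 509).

val('b') = 2, val('d') = 4
Position k = 3, exponent = n-1-k = 3
B^3 mod M = 13^3 mod 509 = 161
Delta = (4 - 2) * 161 mod 509 = 322
New hash = (288 + 322) mod 509 = 101

Answer: 101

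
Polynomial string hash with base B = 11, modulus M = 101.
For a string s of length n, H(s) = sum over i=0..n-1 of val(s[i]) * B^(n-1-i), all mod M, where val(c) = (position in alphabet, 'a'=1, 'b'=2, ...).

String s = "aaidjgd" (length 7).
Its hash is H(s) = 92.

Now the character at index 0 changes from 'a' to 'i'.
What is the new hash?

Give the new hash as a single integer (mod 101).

Answer: 58

Derivation:
val('a') = 1, val('i') = 9
Position k = 0, exponent = n-1-k = 6
B^6 mod M = 11^6 mod 101 = 21
Delta = (9 - 1) * 21 mod 101 = 67
New hash = (92 + 67) mod 101 = 58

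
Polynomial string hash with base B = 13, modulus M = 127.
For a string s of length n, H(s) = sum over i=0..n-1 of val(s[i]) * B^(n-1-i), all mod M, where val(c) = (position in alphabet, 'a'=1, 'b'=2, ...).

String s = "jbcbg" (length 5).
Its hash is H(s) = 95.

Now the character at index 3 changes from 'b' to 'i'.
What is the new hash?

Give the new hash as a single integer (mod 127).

val('b') = 2, val('i') = 9
Position k = 3, exponent = n-1-k = 1
B^1 mod M = 13^1 mod 127 = 13
Delta = (9 - 2) * 13 mod 127 = 91
New hash = (95 + 91) mod 127 = 59

Answer: 59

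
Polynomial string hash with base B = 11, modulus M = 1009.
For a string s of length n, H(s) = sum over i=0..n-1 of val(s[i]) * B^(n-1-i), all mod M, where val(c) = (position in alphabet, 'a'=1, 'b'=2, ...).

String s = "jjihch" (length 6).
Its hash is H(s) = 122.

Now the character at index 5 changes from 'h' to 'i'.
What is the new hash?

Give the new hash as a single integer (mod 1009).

Answer: 123

Derivation:
val('h') = 8, val('i') = 9
Position k = 5, exponent = n-1-k = 0
B^0 mod M = 11^0 mod 1009 = 1
Delta = (9 - 8) * 1 mod 1009 = 1
New hash = (122 + 1) mod 1009 = 123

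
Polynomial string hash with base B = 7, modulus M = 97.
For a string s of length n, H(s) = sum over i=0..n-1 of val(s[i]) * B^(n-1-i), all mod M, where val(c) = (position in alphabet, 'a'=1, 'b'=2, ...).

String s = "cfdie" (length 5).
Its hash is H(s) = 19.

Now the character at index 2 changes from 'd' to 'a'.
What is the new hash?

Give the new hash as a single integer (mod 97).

val('d') = 4, val('a') = 1
Position k = 2, exponent = n-1-k = 2
B^2 mod M = 7^2 mod 97 = 49
Delta = (1 - 4) * 49 mod 97 = 47
New hash = (19 + 47) mod 97 = 66

Answer: 66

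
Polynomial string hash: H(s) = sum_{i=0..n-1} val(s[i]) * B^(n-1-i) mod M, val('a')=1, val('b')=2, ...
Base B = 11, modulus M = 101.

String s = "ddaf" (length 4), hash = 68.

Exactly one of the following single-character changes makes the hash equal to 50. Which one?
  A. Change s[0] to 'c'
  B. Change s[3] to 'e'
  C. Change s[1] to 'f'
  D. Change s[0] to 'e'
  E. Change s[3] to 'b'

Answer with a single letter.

Answer: A

Derivation:
Option A: s[0]='d'->'c', delta=(3-4)*11^3 mod 101 = 83, hash=68+83 mod 101 = 50 <-- target
Option B: s[3]='f'->'e', delta=(5-6)*11^0 mod 101 = 100, hash=68+100 mod 101 = 67
Option C: s[1]='d'->'f', delta=(6-4)*11^2 mod 101 = 40, hash=68+40 mod 101 = 7
Option D: s[0]='d'->'e', delta=(5-4)*11^3 mod 101 = 18, hash=68+18 mod 101 = 86
Option E: s[3]='f'->'b', delta=(2-6)*11^0 mod 101 = 97, hash=68+97 mod 101 = 64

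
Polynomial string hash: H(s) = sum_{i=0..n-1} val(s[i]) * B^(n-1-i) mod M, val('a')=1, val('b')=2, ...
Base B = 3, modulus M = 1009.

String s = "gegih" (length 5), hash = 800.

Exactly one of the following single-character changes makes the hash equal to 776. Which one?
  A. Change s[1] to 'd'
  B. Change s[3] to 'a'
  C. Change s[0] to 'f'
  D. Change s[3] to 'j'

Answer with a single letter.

Option A: s[1]='e'->'d', delta=(4-5)*3^3 mod 1009 = 982, hash=800+982 mod 1009 = 773
Option B: s[3]='i'->'a', delta=(1-9)*3^1 mod 1009 = 985, hash=800+985 mod 1009 = 776 <-- target
Option C: s[0]='g'->'f', delta=(6-7)*3^4 mod 1009 = 928, hash=800+928 mod 1009 = 719
Option D: s[3]='i'->'j', delta=(10-9)*3^1 mod 1009 = 3, hash=800+3 mod 1009 = 803

Answer: B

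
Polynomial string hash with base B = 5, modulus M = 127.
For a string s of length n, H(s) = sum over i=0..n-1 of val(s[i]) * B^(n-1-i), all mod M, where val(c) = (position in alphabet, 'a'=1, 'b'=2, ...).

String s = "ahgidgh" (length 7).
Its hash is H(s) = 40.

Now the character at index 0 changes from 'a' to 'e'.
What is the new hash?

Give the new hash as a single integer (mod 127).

Answer: 56

Derivation:
val('a') = 1, val('e') = 5
Position k = 0, exponent = n-1-k = 6
B^6 mod M = 5^6 mod 127 = 4
Delta = (5 - 1) * 4 mod 127 = 16
New hash = (40 + 16) mod 127 = 56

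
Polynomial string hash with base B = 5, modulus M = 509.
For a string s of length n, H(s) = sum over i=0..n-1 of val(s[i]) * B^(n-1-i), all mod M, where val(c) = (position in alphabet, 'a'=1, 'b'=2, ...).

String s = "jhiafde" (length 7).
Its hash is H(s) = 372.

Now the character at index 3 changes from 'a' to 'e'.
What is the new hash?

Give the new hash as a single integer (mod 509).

Answer: 363

Derivation:
val('a') = 1, val('e') = 5
Position k = 3, exponent = n-1-k = 3
B^3 mod M = 5^3 mod 509 = 125
Delta = (5 - 1) * 125 mod 509 = 500
New hash = (372 + 500) mod 509 = 363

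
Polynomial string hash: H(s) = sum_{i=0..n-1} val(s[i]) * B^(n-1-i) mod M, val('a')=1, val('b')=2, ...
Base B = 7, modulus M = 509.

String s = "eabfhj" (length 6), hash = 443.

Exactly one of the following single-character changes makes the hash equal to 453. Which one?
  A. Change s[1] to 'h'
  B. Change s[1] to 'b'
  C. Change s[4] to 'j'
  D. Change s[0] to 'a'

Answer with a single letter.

Option A: s[1]='a'->'h', delta=(8-1)*7^4 mod 509 = 10, hash=443+10 mod 509 = 453 <-- target
Option B: s[1]='a'->'b', delta=(2-1)*7^4 mod 509 = 365, hash=443+365 mod 509 = 299
Option C: s[4]='h'->'j', delta=(10-8)*7^1 mod 509 = 14, hash=443+14 mod 509 = 457
Option D: s[0]='e'->'a', delta=(1-5)*7^5 mod 509 = 469, hash=443+469 mod 509 = 403

Answer: A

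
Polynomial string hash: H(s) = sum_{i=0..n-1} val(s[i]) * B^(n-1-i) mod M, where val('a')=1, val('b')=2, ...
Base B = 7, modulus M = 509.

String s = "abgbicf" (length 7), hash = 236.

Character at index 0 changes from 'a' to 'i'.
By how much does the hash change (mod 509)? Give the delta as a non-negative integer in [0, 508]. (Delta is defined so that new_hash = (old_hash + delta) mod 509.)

Delta formula: (val(new) - val(old)) * B^(n-1-k) mod M
  val('i') - val('a') = 9 - 1 = 8
  B^(n-1-k) = 7^6 mod 509 = 70
  Delta = 8 * 70 mod 509 = 51

Answer: 51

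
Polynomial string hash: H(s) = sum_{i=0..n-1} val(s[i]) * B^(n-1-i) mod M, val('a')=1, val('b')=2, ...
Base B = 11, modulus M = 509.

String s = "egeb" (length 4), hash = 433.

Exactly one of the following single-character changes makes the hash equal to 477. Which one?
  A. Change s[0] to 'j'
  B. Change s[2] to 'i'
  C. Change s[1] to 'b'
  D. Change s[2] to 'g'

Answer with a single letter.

Answer: B

Derivation:
Option A: s[0]='e'->'j', delta=(10-5)*11^3 mod 509 = 38, hash=433+38 mod 509 = 471
Option B: s[2]='e'->'i', delta=(9-5)*11^1 mod 509 = 44, hash=433+44 mod 509 = 477 <-- target
Option C: s[1]='g'->'b', delta=(2-7)*11^2 mod 509 = 413, hash=433+413 mod 509 = 337
Option D: s[2]='e'->'g', delta=(7-5)*11^1 mod 509 = 22, hash=433+22 mod 509 = 455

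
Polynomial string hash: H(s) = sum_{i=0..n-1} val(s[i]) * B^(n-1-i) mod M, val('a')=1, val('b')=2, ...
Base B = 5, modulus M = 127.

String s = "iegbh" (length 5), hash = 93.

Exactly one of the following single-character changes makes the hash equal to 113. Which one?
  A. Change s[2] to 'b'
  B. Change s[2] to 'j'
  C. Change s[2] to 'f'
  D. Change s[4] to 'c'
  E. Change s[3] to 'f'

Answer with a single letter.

Answer: E

Derivation:
Option A: s[2]='g'->'b', delta=(2-7)*5^2 mod 127 = 2, hash=93+2 mod 127 = 95
Option B: s[2]='g'->'j', delta=(10-7)*5^2 mod 127 = 75, hash=93+75 mod 127 = 41
Option C: s[2]='g'->'f', delta=(6-7)*5^2 mod 127 = 102, hash=93+102 mod 127 = 68
Option D: s[4]='h'->'c', delta=(3-8)*5^0 mod 127 = 122, hash=93+122 mod 127 = 88
Option E: s[3]='b'->'f', delta=(6-2)*5^1 mod 127 = 20, hash=93+20 mod 127 = 113 <-- target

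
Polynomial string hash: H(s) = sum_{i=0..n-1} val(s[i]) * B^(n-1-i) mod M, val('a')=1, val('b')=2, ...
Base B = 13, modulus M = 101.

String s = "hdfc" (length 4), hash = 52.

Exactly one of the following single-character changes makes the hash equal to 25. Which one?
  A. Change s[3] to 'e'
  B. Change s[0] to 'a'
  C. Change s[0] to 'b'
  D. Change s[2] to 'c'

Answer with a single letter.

Option A: s[3]='c'->'e', delta=(5-3)*13^0 mod 101 = 2, hash=52+2 mod 101 = 54
Option B: s[0]='h'->'a', delta=(1-8)*13^3 mod 101 = 74, hash=52+74 mod 101 = 25 <-- target
Option C: s[0]='h'->'b', delta=(2-8)*13^3 mod 101 = 49, hash=52+49 mod 101 = 0
Option D: s[2]='f'->'c', delta=(3-6)*13^1 mod 101 = 62, hash=52+62 mod 101 = 13

Answer: B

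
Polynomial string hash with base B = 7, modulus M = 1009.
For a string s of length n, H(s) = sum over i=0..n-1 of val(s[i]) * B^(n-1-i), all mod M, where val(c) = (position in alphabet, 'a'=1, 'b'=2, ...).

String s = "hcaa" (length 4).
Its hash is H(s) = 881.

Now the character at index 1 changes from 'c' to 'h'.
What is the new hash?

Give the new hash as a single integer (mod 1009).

Answer: 117

Derivation:
val('c') = 3, val('h') = 8
Position k = 1, exponent = n-1-k = 2
B^2 mod M = 7^2 mod 1009 = 49
Delta = (8 - 3) * 49 mod 1009 = 245
New hash = (881 + 245) mod 1009 = 117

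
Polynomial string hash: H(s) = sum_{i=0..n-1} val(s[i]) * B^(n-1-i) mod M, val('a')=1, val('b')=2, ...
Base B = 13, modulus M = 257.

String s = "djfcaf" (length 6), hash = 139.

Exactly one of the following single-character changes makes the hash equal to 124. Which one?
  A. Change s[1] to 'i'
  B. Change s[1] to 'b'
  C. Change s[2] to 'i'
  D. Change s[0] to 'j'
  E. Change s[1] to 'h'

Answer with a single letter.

Option A: s[1]='j'->'i', delta=(9-10)*13^4 mod 257 = 223, hash=139+223 mod 257 = 105
Option B: s[1]='j'->'b', delta=(2-10)*13^4 mod 257 = 242, hash=139+242 mod 257 = 124 <-- target
Option C: s[2]='f'->'i', delta=(9-6)*13^3 mod 257 = 166, hash=139+166 mod 257 = 48
Option D: s[0]='d'->'j', delta=(10-4)*13^5 mod 257 = 82, hash=139+82 mod 257 = 221
Option E: s[1]='j'->'h', delta=(8-10)*13^4 mod 257 = 189, hash=139+189 mod 257 = 71

Answer: B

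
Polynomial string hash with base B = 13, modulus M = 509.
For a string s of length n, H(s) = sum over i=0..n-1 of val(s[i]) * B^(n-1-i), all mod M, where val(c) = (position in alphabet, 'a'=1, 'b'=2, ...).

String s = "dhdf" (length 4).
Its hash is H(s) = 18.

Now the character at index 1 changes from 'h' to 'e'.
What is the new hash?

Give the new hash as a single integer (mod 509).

Answer: 20

Derivation:
val('h') = 8, val('e') = 5
Position k = 1, exponent = n-1-k = 2
B^2 mod M = 13^2 mod 509 = 169
Delta = (5 - 8) * 169 mod 509 = 2
New hash = (18 + 2) mod 509 = 20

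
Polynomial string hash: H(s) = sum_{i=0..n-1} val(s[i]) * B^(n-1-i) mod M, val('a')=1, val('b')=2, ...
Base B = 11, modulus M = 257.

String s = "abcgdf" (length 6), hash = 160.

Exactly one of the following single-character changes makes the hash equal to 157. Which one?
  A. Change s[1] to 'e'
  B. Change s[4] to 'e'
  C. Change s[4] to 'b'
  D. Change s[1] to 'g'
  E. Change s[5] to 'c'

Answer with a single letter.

Answer: E

Derivation:
Option A: s[1]='b'->'e', delta=(5-2)*11^4 mod 257 = 233, hash=160+233 mod 257 = 136
Option B: s[4]='d'->'e', delta=(5-4)*11^1 mod 257 = 11, hash=160+11 mod 257 = 171
Option C: s[4]='d'->'b', delta=(2-4)*11^1 mod 257 = 235, hash=160+235 mod 257 = 138
Option D: s[1]='b'->'g', delta=(7-2)*11^4 mod 257 = 217, hash=160+217 mod 257 = 120
Option E: s[5]='f'->'c', delta=(3-6)*11^0 mod 257 = 254, hash=160+254 mod 257 = 157 <-- target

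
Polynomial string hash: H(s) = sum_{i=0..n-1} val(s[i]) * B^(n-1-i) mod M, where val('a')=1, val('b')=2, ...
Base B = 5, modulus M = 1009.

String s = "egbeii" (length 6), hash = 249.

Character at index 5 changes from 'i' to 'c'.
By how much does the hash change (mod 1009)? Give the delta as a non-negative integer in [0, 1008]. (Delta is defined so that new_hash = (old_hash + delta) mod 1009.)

Answer: 1003

Derivation:
Delta formula: (val(new) - val(old)) * B^(n-1-k) mod M
  val('c') - val('i') = 3 - 9 = -6
  B^(n-1-k) = 5^0 mod 1009 = 1
  Delta = -6 * 1 mod 1009 = 1003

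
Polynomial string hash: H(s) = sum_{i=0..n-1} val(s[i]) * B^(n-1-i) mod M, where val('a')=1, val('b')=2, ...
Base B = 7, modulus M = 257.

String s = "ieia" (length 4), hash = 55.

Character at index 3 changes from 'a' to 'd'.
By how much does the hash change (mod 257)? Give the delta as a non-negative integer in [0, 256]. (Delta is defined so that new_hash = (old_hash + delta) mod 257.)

Answer: 3

Derivation:
Delta formula: (val(new) - val(old)) * B^(n-1-k) mod M
  val('d') - val('a') = 4 - 1 = 3
  B^(n-1-k) = 7^0 mod 257 = 1
  Delta = 3 * 1 mod 257 = 3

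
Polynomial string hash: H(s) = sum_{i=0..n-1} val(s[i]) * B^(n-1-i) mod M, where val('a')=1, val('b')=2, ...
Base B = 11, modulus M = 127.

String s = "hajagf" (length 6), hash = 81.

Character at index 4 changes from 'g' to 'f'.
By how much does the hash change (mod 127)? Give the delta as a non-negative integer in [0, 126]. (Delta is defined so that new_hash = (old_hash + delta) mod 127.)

Delta formula: (val(new) - val(old)) * B^(n-1-k) mod M
  val('f') - val('g') = 6 - 7 = -1
  B^(n-1-k) = 11^1 mod 127 = 11
  Delta = -1 * 11 mod 127 = 116

Answer: 116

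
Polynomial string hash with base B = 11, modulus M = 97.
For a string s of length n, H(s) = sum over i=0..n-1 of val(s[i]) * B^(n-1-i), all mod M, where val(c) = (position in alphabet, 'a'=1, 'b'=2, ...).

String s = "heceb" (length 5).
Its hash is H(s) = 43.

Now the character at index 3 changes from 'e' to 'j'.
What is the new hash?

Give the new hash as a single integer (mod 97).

Answer: 1

Derivation:
val('e') = 5, val('j') = 10
Position k = 3, exponent = n-1-k = 1
B^1 mod M = 11^1 mod 97 = 11
Delta = (10 - 5) * 11 mod 97 = 55
New hash = (43 + 55) mod 97 = 1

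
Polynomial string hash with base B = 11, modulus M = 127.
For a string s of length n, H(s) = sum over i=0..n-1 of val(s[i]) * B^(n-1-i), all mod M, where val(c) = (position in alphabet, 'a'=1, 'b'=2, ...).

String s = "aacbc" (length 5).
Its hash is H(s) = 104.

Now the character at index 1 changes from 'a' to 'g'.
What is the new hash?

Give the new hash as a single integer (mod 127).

Answer: 89

Derivation:
val('a') = 1, val('g') = 7
Position k = 1, exponent = n-1-k = 3
B^3 mod M = 11^3 mod 127 = 61
Delta = (7 - 1) * 61 mod 127 = 112
New hash = (104 + 112) mod 127 = 89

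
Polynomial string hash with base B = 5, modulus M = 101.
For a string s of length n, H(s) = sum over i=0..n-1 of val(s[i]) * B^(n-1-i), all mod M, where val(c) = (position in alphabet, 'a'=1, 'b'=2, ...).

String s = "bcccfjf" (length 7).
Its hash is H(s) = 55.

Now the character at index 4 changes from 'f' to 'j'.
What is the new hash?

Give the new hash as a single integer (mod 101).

val('f') = 6, val('j') = 10
Position k = 4, exponent = n-1-k = 2
B^2 mod M = 5^2 mod 101 = 25
Delta = (10 - 6) * 25 mod 101 = 100
New hash = (55 + 100) mod 101 = 54

Answer: 54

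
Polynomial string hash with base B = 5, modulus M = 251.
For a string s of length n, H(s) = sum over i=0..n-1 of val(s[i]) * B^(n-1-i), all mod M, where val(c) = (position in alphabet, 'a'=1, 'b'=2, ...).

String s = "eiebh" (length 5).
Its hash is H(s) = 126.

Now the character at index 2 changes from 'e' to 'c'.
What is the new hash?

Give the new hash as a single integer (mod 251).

Answer: 76

Derivation:
val('e') = 5, val('c') = 3
Position k = 2, exponent = n-1-k = 2
B^2 mod M = 5^2 mod 251 = 25
Delta = (3 - 5) * 25 mod 251 = 201
New hash = (126 + 201) mod 251 = 76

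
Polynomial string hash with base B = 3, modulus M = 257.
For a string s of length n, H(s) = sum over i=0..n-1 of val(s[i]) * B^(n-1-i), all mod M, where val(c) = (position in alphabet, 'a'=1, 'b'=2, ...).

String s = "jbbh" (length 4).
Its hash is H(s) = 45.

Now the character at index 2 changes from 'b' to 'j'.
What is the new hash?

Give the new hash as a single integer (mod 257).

Answer: 69

Derivation:
val('b') = 2, val('j') = 10
Position k = 2, exponent = n-1-k = 1
B^1 mod M = 3^1 mod 257 = 3
Delta = (10 - 2) * 3 mod 257 = 24
New hash = (45 + 24) mod 257 = 69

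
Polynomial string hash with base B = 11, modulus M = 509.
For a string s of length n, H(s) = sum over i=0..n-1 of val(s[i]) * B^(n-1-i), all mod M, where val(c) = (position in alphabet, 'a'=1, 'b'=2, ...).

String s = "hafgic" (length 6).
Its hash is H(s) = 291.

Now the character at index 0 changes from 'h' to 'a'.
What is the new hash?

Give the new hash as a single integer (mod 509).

Answer: 369

Derivation:
val('h') = 8, val('a') = 1
Position k = 0, exponent = n-1-k = 5
B^5 mod M = 11^5 mod 509 = 207
Delta = (1 - 8) * 207 mod 509 = 78
New hash = (291 + 78) mod 509 = 369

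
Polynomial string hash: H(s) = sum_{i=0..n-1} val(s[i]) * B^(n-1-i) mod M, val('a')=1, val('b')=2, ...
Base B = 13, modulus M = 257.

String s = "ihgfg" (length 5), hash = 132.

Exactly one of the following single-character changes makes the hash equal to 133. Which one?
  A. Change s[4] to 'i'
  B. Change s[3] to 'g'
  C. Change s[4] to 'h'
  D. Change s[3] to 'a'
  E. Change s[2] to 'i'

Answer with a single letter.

Option A: s[4]='g'->'i', delta=(9-7)*13^0 mod 257 = 2, hash=132+2 mod 257 = 134
Option B: s[3]='f'->'g', delta=(7-6)*13^1 mod 257 = 13, hash=132+13 mod 257 = 145
Option C: s[4]='g'->'h', delta=(8-7)*13^0 mod 257 = 1, hash=132+1 mod 257 = 133 <-- target
Option D: s[3]='f'->'a', delta=(1-6)*13^1 mod 257 = 192, hash=132+192 mod 257 = 67
Option E: s[2]='g'->'i', delta=(9-7)*13^2 mod 257 = 81, hash=132+81 mod 257 = 213

Answer: C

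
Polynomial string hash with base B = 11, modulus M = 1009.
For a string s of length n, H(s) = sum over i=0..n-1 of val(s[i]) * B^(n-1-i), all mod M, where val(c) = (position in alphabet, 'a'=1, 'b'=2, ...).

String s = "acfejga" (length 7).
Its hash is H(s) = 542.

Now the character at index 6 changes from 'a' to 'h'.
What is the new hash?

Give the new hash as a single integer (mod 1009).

val('a') = 1, val('h') = 8
Position k = 6, exponent = n-1-k = 0
B^0 mod M = 11^0 mod 1009 = 1
Delta = (8 - 1) * 1 mod 1009 = 7
New hash = (542 + 7) mod 1009 = 549

Answer: 549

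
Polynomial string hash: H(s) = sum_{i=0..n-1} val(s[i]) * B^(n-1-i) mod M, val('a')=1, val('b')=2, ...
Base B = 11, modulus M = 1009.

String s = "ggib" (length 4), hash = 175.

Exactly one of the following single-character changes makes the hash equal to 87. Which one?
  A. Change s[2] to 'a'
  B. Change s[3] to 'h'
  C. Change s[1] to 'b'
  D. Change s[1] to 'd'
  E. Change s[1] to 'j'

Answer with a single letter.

Answer: A

Derivation:
Option A: s[2]='i'->'a', delta=(1-9)*11^1 mod 1009 = 921, hash=175+921 mod 1009 = 87 <-- target
Option B: s[3]='b'->'h', delta=(8-2)*11^0 mod 1009 = 6, hash=175+6 mod 1009 = 181
Option C: s[1]='g'->'b', delta=(2-7)*11^2 mod 1009 = 404, hash=175+404 mod 1009 = 579
Option D: s[1]='g'->'d', delta=(4-7)*11^2 mod 1009 = 646, hash=175+646 mod 1009 = 821
Option E: s[1]='g'->'j', delta=(10-7)*11^2 mod 1009 = 363, hash=175+363 mod 1009 = 538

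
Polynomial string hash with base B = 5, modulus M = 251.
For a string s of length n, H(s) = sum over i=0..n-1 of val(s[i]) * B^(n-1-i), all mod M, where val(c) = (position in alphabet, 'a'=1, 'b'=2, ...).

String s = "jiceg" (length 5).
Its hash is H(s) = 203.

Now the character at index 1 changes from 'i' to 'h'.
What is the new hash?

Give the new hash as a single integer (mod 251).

val('i') = 9, val('h') = 8
Position k = 1, exponent = n-1-k = 3
B^3 mod M = 5^3 mod 251 = 125
Delta = (8 - 9) * 125 mod 251 = 126
New hash = (203 + 126) mod 251 = 78

Answer: 78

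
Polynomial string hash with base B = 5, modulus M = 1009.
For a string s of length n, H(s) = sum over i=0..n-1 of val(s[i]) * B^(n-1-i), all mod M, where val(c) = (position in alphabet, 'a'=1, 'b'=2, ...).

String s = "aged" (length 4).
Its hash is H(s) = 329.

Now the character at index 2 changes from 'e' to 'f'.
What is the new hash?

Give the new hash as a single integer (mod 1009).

Answer: 334

Derivation:
val('e') = 5, val('f') = 6
Position k = 2, exponent = n-1-k = 1
B^1 mod M = 5^1 mod 1009 = 5
Delta = (6 - 5) * 5 mod 1009 = 5
New hash = (329 + 5) mod 1009 = 334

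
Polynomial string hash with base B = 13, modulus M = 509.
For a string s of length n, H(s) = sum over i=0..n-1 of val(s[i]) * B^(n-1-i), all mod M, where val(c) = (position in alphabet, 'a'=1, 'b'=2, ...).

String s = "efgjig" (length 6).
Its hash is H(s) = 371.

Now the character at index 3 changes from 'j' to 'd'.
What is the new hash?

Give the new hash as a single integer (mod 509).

Answer: 375

Derivation:
val('j') = 10, val('d') = 4
Position k = 3, exponent = n-1-k = 2
B^2 mod M = 13^2 mod 509 = 169
Delta = (4 - 10) * 169 mod 509 = 4
New hash = (371 + 4) mod 509 = 375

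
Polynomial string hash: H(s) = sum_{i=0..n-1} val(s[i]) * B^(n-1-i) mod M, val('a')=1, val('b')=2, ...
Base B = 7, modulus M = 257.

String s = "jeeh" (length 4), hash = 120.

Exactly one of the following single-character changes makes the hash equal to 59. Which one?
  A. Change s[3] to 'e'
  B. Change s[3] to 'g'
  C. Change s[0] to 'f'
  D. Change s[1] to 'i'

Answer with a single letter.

Option A: s[3]='h'->'e', delta=(5-8)*7^0 mod 257 = 254, hash=120+254 mod 257 = 117
Option B: s[3]='h'->'g', delta=(7-8)*7^0 mod 257 = 256, hash=120+256 mod 257 = 119
Option C: s[0]='j'->'f', delta=(6-10)*7^3 mod 257 = 170, hash=120+170 mod 257 = 33
Option D: s[1]='e'->'i', delta=(9-5)*7^2 mod 257 = 196, hash=120+196 mod 257 = 59 <-- target

Answer: D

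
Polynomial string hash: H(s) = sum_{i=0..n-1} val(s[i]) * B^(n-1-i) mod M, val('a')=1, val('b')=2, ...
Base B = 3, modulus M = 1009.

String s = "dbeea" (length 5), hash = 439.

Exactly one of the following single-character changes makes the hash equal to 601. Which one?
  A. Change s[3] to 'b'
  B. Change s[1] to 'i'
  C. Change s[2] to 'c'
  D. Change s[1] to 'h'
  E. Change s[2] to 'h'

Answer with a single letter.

Option A: s[3]='e'->'b', delta=(2-5)*3^1 mod 1009 = 1000, hash=439+1000 mod 1009 = 430
Option B: s[1]='b'->'i', delta=(9-2)*3^3 mod 1009 = 189, hash=439+189 mod 1009 = 628
Option C: s[2]='e'->'c', delta=(3-5)*3^2 mod 1009 = 991, hash=439+991 mod 1009 = 421
Option D: s[1]='b'->'h', delta=(8-2)*3^3 mod 1009 = 162, hash=439+162 mod 1009 = 601 <-- target
Option E: s[2]='e'->'h', delta=(8-5)*3^2 mod 1009 = 27, hash=439+27 mod 1009 = 466

Answer: D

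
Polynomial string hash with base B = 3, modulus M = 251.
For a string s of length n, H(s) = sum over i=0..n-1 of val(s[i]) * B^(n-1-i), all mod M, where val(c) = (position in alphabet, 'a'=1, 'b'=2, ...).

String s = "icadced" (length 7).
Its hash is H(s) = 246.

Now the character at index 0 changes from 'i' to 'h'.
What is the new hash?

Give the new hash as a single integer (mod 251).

val('i') = 9, val('h') = 8
Position k = 0, exponent = n-1-k = 6
B^6 mod M = 3^6 mod 251 = 227
Delta = (8 - 9) * 227 mod 251 = 24
New hash = (246 + 24) mod 251 = 19

Answer: 19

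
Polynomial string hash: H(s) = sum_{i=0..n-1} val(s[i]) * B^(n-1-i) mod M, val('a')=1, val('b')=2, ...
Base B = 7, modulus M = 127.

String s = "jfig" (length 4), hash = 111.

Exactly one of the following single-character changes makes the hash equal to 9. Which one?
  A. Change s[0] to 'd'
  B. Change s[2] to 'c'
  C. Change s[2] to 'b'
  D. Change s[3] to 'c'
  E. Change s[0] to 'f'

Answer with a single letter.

Answer: E

Derivation:
Option A: s[0]='j'->'d', delta=(4-10)*7^3 mod 127 = 101, hash=111+101 mod 127 = 85
Option B: s[2]='i'->'c', delta=(3-9)*7^1 mod 127 = 85, hash=111+85 mod 127 = 69
Option C: s[2]='i'->'b', delta=(2-9)*7^1 mod 127 = 78, hash=111+78 mod 127 = 62
Option D: s[3]='g'->'c', delta=(3-7)*7^0 mod 127 = 123, hash=111+123 mod 127 = 107
Option E: s[0]='j'->'f', delta=(6-10)*7^3 mod 127 = 25, hash=111+25 mod 127 = 9 <-- target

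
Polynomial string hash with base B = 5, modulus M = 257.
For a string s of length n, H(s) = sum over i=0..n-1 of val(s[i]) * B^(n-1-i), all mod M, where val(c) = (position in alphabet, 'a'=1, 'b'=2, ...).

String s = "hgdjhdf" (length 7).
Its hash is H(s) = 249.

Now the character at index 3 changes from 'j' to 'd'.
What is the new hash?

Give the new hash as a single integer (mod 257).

val('j') = 10, val('d') = 4
Position k = 3, exponent = n-1-k = 3
B^3 mod M = 5^3 mod 257 = 125
Delta = (4 - 10) * 125 mod 257 = 21
New hash = (249 + 21) mod 257 = 13

Answer: 13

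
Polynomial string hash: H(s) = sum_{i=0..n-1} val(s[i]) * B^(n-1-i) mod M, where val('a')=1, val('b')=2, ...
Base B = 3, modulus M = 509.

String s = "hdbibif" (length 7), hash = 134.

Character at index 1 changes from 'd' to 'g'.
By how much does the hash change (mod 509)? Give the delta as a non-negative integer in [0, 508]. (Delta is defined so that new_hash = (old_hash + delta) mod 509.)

Answer: 220

Derivation:
Delta formula: (val(new) - val(old)) * B^(n-1-k) mod M
  val('g') - val('d') = 7 - 4 = 3
  B^(n-1-k) = 3^5 mod 509 = 243
  Delta = 3 * 243 mod 509 = 220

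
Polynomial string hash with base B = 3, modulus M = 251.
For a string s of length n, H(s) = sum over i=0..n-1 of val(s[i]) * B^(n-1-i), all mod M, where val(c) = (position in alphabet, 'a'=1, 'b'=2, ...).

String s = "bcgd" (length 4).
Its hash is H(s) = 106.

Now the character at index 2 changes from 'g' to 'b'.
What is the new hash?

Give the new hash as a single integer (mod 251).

Answer: 91

Derivation:
val('g') = 7, val('b') = 2
Position k = 2, exponent = n-1-k = 1
B^1 mod M = 3^1 mod 251 = 3
Delta = (2 - 7) * 3 mod 251 = 236
New hash = (106 + 236) mod 251 = 91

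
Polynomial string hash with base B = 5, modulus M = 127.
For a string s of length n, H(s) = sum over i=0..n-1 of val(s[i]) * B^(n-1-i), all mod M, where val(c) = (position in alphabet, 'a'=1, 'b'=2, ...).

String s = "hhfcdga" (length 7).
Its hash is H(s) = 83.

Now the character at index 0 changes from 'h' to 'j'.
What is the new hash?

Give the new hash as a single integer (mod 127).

Answer: 91

Derivation:
val('h') = 8, val('j') = 10
Position k = 0, exponent = n-1-k = 6
B^6 mod M = 5^6 mod 127 = 4
Delta = (10 - 8) * 4 mod 127 = 8
New hash = (83 + 8) mod 127 = 91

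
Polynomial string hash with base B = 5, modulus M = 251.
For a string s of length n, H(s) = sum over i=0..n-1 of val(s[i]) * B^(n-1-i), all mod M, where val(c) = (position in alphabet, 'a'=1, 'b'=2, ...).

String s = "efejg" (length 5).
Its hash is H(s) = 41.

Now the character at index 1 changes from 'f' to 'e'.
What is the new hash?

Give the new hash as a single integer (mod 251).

val('f') = 6, val('e') = 5
Position k = 1, exponent = n-1-k = 3
B^3 mod M = 5^3 mod 251 = 125
Delta = (5 - 6) * 125 mod 251 = 126
New hash = (41 + 126) mod 251 = 167

Answer: 167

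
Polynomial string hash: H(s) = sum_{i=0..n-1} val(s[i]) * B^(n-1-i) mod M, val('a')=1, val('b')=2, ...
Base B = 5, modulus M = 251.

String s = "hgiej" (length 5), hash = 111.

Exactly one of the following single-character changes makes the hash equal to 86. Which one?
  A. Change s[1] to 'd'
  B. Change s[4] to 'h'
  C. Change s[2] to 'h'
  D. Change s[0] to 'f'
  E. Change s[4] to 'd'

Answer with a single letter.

Option A: s[1]='g'->'d', delta=(4-7)*5^3 mod 251 = 127, hash=111+127 mod 251 = 238
Option B: s[4]='j'->'h', delta=(8-10)*5^0 mod 251 = 249, hash=111+249 mod 251 = 109
Option C: s[2]='i'->'h', delta=(8-9)*5^2 mod 251 = 226, hash=111+226 mod 251 = 86 <-- target
Option D: s[0]='h'->'f', delta=(6-8)*5^4 mod 251 = 5, hash=111+5 mod 251 = 116
Option E: s[4]='j'->'d', delta=(4-10)*5^0 mod 251 = 245, hash=111+245 mod 251 = 105

Answer: C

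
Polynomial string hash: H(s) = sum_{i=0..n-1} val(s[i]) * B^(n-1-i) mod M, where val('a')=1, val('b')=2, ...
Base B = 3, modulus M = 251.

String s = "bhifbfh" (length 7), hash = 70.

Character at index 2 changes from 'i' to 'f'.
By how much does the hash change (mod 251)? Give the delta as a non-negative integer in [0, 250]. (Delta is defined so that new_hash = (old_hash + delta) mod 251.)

Delta formula: (val(new) - val(old)) * B^(n-1-k) mod M
  val('f') - val('i') = 6 - 9 = -3
  B^(n-1-k) = 3^4 mod 251 = 81
  Delta = -3 * 81 mod 251 = 8

Answer: 8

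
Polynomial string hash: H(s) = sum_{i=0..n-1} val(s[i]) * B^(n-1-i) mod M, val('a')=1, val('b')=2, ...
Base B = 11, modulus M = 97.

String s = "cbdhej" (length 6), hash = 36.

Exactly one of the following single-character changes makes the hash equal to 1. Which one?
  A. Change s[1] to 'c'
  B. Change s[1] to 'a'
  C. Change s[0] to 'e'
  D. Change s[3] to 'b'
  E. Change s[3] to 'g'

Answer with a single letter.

Option A: s[1]='b'->'c', delta=(3-2)*11^4 mod 97 = 91, hash=36+91 mod 97 = 30
Option B: s[1]='b'->'a', delta=(1-2)*11^4 mod 97 = 6, hash=36+6 mod 97 = 42
Option C: s[0]='c'->'e', delta=(5-3)*11^5 mod 97 = 62, hash=36+62 mod 97 = 1 <-- target
Option D: s[3]='h'->'b', delta=(2-8)*11^2 mod 97 = 50, hash=36+50 mod 97 = 86
Option E: s[3]='h'->'g', delta=(7-8)*11^2 mod 97 = 73, hash=36+73 mod 97 = 12

Answer: C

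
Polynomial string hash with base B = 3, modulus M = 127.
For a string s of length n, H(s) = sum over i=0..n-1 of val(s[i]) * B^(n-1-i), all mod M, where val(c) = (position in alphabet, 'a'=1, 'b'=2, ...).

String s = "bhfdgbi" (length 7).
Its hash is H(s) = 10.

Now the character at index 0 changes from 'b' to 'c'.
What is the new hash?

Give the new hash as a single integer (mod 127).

val('b') = 2, val('c') = 3
Position k = 0, exponent = n-1-k = 6
B^6 mod M = 3^6 mod 127 = 94
Delta = (3 - 2) * 94 mod 127 = 94
New hash = (10 + 94) mod 127 = 104

Answer: 104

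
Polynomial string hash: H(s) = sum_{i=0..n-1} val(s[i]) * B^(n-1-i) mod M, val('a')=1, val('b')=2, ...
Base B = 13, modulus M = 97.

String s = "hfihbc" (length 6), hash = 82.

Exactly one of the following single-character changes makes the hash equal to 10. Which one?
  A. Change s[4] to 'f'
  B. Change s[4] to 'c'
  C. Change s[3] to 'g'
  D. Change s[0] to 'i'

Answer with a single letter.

Option A: s[4]='b'->'f', delta=(6-2)*13^1 mod 97 = 52, hash=82+52 mod 97 = 37
Option B: s[4]='b'->'c', delta=(3-2)*13^1 mod 97 = 13, hash=82+13 mod 97 = 95
Option C: s[3]='h'->'g', delta=(7-8)*13^2 mod 97 = 25, hash=82+25 mod 97 = 10 <-- target
Option D: s[0]='h'->'i', delta=(9-8)*13^5 mod 97 = 74, hash=82+74 mod 97 = 59

Answer: C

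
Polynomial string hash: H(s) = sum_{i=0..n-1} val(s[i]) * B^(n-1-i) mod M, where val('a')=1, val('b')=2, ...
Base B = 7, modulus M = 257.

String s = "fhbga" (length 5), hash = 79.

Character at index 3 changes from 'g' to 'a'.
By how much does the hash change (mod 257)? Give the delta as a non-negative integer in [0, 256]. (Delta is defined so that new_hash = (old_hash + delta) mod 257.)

Delta formula: (val(new) - val(old)) * B^(n-1-k) mod M
  val('a') - val('g') = 1 - 7 = -6
  B^(n-1-k) = 7^1 mod 257 = 7
  Delta = -6 * 7 mod 257 = 215

Answer: 215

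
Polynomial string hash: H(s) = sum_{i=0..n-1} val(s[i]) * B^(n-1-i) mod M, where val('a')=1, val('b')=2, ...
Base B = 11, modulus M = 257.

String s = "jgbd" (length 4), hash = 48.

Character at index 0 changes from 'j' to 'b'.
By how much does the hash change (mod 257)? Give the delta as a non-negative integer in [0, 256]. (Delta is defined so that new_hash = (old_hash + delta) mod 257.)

Delta formula: (val(new) - val(old)) * B^(n-1-k) mod M
  val('b') - val('j') = 2 - 10 = -8
  B^(n-1-k) = 11^3 mod 257 = 46
  Delta = -8 * 46 mod 257 = 146

Answer: 146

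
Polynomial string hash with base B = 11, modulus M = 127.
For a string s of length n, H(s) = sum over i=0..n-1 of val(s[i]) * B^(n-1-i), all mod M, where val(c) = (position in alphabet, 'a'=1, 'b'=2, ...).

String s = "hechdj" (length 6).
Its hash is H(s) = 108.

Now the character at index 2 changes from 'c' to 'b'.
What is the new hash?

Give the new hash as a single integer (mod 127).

val('c') = 3, val('b') = 2
Position k = 2, exponent = n-1-k = 3
B^3 mod M = 11^3 mod 127 = 61
Delta = (2 - 3) * 61 mod 127 = 66
New hash = (108 + 66) mod 127 = 47

Answer: 47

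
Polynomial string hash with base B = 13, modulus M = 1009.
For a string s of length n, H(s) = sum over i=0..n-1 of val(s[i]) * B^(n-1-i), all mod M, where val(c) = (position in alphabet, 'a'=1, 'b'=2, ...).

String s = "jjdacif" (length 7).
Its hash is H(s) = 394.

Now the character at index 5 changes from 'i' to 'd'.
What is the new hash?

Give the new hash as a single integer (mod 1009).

Answer: 329

Derivation:
val('i') = 9, val('d') = 4
Position k = 5, exponent = n-1-k = 1
B^1 mod M = 13^1 mod 1009 = 13
Delta = (4 - 9) * 13 mod 1009 = 944
New hash = (394 + 944) mod 1009 = 329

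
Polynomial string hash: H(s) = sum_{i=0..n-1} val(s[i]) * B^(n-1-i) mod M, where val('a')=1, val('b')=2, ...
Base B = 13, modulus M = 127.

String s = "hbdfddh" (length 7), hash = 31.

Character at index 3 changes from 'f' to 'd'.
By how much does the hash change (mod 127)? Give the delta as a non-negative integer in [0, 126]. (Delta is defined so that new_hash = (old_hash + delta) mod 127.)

Delta formula: (val(new) - val(old)) * B^(n-1-k) mod M
  val('d') - val('f') = 4 - 6 = -2
  B^(n-1-k) = 13^3 mod 127 = 38
  Delta = -2 * 38 mod 127 = 51

Answer: 51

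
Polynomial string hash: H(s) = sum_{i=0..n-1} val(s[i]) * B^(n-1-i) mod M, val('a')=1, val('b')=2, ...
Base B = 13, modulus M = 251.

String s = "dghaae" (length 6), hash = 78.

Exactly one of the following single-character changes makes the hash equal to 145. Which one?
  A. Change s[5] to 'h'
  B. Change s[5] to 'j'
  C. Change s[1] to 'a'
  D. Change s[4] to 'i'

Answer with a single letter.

Option A: s[5]='e'->'h', delta=(8-5)*13^0 mod 251 = 3, hash=78+3 mod 251 = 81
Option B: s[5]='e'->'j', delta=(10-5)*13^0 mod 251 = 5, hash=78+5 mod 251 = 83
Option C: s[1]='g'->'a', delta=(1-7)*13^4 mod 251 = 67, hash=78+67 mod 251 = 145 <-- target
Option D: s[4]='a'->'i', delta=(9-1)*13^1 mod 251 = 104, hash=78+104 mod 251 = 182

Answer: C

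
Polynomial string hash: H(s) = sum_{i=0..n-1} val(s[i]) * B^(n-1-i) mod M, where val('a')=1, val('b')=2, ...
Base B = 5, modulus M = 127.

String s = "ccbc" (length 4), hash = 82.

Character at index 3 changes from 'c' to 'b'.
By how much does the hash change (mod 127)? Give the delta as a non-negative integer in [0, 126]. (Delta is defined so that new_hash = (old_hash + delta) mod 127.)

Delta formula: (val(new) - val(old)) * B^(n-1-k) mod M
  val('b') - val('c') = 2 - 3 = -1
  B^(n-1-k) = 5^0 mod 127 = 1
  Delta = -1 * 1 mod 127 = 126

Answer: 126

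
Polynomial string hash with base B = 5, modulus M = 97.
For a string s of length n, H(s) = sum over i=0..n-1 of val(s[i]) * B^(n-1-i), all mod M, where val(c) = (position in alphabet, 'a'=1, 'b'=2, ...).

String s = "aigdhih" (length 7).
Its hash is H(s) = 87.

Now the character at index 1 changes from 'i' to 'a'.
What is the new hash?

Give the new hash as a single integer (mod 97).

Answer: 16

Derivation:
val('i') = 9, val('a') = 1
Position k = 1, exponent = n-1-k = 5
B^5 mod M = 5^5 mod 97 = 21
Delta = (1 - 9) * 21 mod 97 = 26
New hash = (87 + 26) mod 97 = 16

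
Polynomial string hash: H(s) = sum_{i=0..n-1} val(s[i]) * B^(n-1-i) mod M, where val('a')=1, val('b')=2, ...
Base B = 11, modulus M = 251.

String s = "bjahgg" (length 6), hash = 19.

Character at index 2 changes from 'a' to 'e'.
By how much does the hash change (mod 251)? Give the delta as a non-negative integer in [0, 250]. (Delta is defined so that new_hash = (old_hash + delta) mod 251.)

Answer: 53

Derivation:
Delta formula: (val(new) - val(old)) * B^(n-1-k) mod M
  val('e') - val('a') = 5 - 1 = 4
  B^(n-1-k) = 11^3 mod 251 = 76
  Delta = 4 * 76 mod 251 = 53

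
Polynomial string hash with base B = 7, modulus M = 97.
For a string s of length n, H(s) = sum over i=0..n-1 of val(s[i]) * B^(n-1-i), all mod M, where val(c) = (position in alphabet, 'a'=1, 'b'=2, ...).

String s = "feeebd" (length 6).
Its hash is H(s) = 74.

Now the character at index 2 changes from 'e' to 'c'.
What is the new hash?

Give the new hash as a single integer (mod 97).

val('e') = 5, val('c') = 3
Position k = 2, exponent = n-1-k = 3
B^3 mod M = 7^3 mod 97 = 52
Delta = (3 - 5) * 52 mod 97 = 90
New hash = (74 + 90) mod 97 = 67

Answer: 67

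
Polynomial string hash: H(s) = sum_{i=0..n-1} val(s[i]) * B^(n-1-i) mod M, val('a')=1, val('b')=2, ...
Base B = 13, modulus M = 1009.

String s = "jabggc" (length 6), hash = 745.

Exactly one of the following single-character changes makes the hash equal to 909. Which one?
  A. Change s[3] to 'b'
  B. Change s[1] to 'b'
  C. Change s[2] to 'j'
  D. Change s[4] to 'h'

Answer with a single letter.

Option A: s[3]='g'->'b', delta=(2-7)*13^2 mod 1009 = 164, hash=745+164 mod 1009 = 909 <-- target
Option B: s[1]='a'->'b', delta=(2-1)*13^4 mod 1009 = 309, hash=745+309 mod 1009 = 45
Option C: s[2]='b'->'j', delta=(10-2)*13^3 mod 1009 = 423, hash=745+423 mod 1009 = 159
Option D: s[4]='g'->'h', delta=(8-7)*13^1 mod 1009 = 13, hash=745+13 mod 1009 = 758

Answer: A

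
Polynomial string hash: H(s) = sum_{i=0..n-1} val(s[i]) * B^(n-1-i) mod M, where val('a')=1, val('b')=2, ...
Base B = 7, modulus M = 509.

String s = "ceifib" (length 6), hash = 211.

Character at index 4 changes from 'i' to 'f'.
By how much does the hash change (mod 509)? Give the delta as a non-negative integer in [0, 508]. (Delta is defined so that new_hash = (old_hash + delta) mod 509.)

Answer: 488

Derivation:
Delta formula: (val(new) - val(old)) * B^(n-1-k) mod M
  val('f') - val('i') = 6 - 9 = -3
  B^(n-1-k) = 7^1 mod 509 = 7
  Delta = -3 * 7 mod 509 = 488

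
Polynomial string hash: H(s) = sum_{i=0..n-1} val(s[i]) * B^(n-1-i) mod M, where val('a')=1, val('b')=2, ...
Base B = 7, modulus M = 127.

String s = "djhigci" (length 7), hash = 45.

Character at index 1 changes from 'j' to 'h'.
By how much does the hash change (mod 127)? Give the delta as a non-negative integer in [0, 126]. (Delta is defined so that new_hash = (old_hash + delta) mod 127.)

Answer: 41

Derivation:
Delta formula: (val(new) - val(old)) * B^(n-1-k) mod M
  val('h') - val('j') = 8 - 10 = -2
  B^(n-1-k) = 7^5 mod 127 = 43
  Delta = -2 * 43 mod 127 = 41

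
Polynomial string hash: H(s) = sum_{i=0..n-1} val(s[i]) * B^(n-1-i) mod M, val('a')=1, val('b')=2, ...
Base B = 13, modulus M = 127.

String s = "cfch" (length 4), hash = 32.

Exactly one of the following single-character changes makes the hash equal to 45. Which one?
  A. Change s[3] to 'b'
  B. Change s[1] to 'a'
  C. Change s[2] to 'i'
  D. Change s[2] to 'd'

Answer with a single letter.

Option A: s[3]='h'->'b', delta=(2-8)*13^0 mod 127 = 121, hash=32+121 mod 127 = 26
Option B: s[1]='f'->'a', delta=(1-6)*13^2 mod 127 = 44, hash=32+44 mod 127 = 76
Option C: s[2]='c'->'i', delta=(9-3)*13^1 mod 127 = 78, hash=32+78 mod 127 = 110
Option D: s[2]='c'->'d', delta=(4-3)*13^1 mod 127 = 13, hash=32+13 mod 127 = 45 <-- target

Answer: D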